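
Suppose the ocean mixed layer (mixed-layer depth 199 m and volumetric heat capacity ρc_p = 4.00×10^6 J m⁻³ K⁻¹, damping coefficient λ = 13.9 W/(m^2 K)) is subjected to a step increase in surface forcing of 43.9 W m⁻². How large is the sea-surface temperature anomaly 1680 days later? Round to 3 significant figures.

2.91 K

Areal heat capacity C = ρc_p × D = 4.00×10^6 × 199 = 7.96×10^8 J/(m²·K).
τ = C / λ = 7.96×10^8 / 13.9 = 5.73×10^7 s.
Equilibrium anomaly ΔT_eq = F / λ = 43.9 / 13.9 = 3.16 K.
t = 1680 days = 1.45×10^8 s, so t/τ = 2.53.
ΔT(t) = ΔT_eq (1 − e^(−t/τ)) = 3.16 × (1 − e^−2.53) = 2.91 K.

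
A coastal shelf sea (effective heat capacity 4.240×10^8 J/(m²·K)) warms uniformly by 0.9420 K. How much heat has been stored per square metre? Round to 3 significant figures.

3.99×10^8

Areal heat capacity C = 4.240×10^8 J/(m²·K) (given).
ΔQ = C ΔT = 4.24×10^8 × 0.9420 = 3.99×10^8 J/m².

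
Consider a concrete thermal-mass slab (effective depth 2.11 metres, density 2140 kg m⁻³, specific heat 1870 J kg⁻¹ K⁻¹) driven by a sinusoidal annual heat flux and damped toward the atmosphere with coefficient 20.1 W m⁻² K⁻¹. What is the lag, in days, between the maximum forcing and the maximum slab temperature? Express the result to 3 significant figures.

4.85 days

Areal heat capacity C = ρ c_p D = 2140 × 1870 × 2.11 = 8.44×10^6 J m⁻² K⁻¹.
ω = 2π / 3.15×10^7 s = 1.99×10^-7 s⁻¹.
Phase lag φ = arctan(Cω/λ) = arctan(1.68/20.1) = 0.0835 rad.
Time lag = φ / ω = 0.0835 / 1.99×10^-7 = 4.19×10^5 s = 4.85 days.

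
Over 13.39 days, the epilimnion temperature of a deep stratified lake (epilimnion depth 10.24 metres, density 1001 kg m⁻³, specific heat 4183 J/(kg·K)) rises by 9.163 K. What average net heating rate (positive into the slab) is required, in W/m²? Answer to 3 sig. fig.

340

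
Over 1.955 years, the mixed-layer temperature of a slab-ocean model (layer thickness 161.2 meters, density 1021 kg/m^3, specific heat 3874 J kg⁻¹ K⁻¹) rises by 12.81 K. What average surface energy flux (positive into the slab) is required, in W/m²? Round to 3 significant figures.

Areal heat capacity C = ρ c_p D = 1021 × 3874 × 161.2 = 6.38×10^8 J m⁻² K⁻¹.
Required heat per unit area: Q = C ΔT = 6.38×10^8 × 12.81 = 8.17×10^9 J/m².
Flux F = Q / Δt = 8.17×10^9 / 6.17×10^7 s = 132 W/m².

132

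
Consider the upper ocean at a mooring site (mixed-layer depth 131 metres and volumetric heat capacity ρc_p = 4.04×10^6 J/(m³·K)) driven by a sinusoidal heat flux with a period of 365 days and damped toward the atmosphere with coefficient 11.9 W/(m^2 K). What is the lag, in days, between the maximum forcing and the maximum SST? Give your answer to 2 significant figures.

85 days

Areal heat capacity C = ρc_p × D = 4.04×10^6 × 131 = 5.29×10^8 J m⁻² K⁻¹.
ω = 2π / 3.15×10^7 s = 1.99×10^-7 s⁻¹.
Phase lag φ = arctan(Cω/λ) = arctan(105/11.9) = 1.46 rad.
Time lag = φ / ω = 1.46 / 1.99×10^-7 = 7.32×10^6 s = 84.7 days.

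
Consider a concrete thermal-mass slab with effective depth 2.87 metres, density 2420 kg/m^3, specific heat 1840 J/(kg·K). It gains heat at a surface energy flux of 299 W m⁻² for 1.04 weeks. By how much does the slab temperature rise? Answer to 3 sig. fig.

14.7 K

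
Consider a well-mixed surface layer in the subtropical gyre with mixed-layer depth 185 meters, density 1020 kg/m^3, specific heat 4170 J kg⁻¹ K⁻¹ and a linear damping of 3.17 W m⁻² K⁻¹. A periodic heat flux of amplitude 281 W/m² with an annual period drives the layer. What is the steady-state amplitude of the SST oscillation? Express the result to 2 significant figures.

Areal heat capacity C = ρ c_p D = 1020 × 4170 × 185 = 7.87×10^8 J/(m²·K).
Angular frequency ω = 2π / T = 2π / 3.15×10^7 s = 1.99×10^-7 s⁻¹.
√((Cω)² + λ²) = √((157)² + 3.17²) = 157 W/(m²·K).
Amplitude A = F₀ / √((Cω)²+λ²) = 281 / 157 = 1.79 K.

1.8 K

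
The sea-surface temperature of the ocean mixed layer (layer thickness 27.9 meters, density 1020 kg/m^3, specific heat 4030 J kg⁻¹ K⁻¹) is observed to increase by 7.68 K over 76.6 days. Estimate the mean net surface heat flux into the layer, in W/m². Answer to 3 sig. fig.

133

Areal heat capacity C = ρ c_p D = 1020 × 4030 × 27.9 = 1.15×10^8 J/(m²·K).
Required heat per unit area: Q = C ΔT = 1.15×10^8 × 7.68 = 8.81×10^8 J/m².
Flux F = Q / Δt = 8.81×10^8 / 6.62×10^6 s = 133 W/m².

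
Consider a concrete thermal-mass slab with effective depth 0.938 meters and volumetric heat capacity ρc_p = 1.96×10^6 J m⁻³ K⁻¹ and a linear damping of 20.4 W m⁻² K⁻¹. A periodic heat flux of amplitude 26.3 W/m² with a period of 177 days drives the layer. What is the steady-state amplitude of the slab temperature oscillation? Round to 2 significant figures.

Areal heat capacity C = ρc_p × D = 1.96×10^6 × 0.938 = 1.84×10^6 J/(m^2 K).
Angular frequency ω = 2π / T = 2π / 1.53×10^7 s = 4.11×10^-7 s⁻¹.
√((Cω)² + λ²) = √((0.755)² + 20.4²) = 20.4 W/(m²·K).
Amplitude A = F₀ / √((Cω)²+λ²) = 26.3 / 20.4 = 1.29 K.

1.3 K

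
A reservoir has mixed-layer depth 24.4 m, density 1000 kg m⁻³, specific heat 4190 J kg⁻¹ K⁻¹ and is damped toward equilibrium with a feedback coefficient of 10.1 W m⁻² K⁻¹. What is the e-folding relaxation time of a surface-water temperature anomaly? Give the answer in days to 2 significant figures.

120 days

Areal heat capacity C = ρ c_p D = 1000 × 4190 × 24.4 = 1.02×10^8 J/(m^2 K).
Relaxation time τ = C / λ = 1.02×10^8 / 10.1 = 1.01×10^7 s.
In days: 1.01×10^7 s / (86400 s/day) = 117 days.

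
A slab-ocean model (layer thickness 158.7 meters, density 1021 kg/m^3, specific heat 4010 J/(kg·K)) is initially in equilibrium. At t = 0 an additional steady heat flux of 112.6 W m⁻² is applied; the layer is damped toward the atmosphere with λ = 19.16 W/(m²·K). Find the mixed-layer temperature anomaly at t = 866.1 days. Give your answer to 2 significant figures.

Areal heat capacity C = ρ c_p D = 1021 × 4010 × 158.7 = 6.50×10^8 J/(m²·K).
τ = C / λ = 6.50×10^8 / 19.16 = 3.39×10^7 s.
Equilibrium anomaly ΔT_eq = F / λ = 112.6 / 19.16 = 5.88 K.
t = 866.1 days = 7.48×10^7 s, so t/τ = 2.21.
ΔT(t) = ΔT_eq (1 − e^(−t/τ)) = 5.88 × (1 − e^−2.21) = 5.23 K.

5.2 K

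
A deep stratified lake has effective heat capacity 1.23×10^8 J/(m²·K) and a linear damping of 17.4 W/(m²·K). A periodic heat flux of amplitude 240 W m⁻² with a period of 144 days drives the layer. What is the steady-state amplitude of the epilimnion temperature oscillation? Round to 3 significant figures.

3.72 K

Areal heat capacity C = 1.23×10^8 J/(m²·K) (given).
Angular frequency ω = 2π / T = 2π / 1.24×10^7 s = 5.05×10^-7 s⁻¹.
√((Cω)² + λ²) = √((62.1)² + 17.4²) = 64.5 W/(m²·K).
Amplitude A = F₀ / √((Cω)²+λ²) = 240 / 64.5 = 3.72 K.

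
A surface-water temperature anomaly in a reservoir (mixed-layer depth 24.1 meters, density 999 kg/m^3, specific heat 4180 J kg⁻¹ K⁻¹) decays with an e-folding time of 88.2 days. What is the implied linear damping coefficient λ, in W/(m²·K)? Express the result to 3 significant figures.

13.2

Areal heat capacity C = ρ c_p D = 999 × 4180 × 24.1 = 1.01×10^8 J m⁻² K⁻¹.
τ = 88.2 days = 7.62×10^6 s.
λ = C / τ = 1.01×10^8 / 7.62×10^6 = 13.2 W/(m²·K).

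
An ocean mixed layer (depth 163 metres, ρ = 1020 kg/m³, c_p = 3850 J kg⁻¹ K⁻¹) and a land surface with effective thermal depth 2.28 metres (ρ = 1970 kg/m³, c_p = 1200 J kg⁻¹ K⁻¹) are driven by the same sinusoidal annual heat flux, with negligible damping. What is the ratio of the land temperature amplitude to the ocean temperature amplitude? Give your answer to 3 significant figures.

119

C_ocean = 1020 × 3850 × 163 = 6.40×10^8 J/(m²·K).
C_land = 1970 × 1200 × 2.28 = 5.39×10^6 J/(m²·K).
Undamped amplitude ∝ 1/C, so A_land/A_ocean = C_ocean/C_land = 119.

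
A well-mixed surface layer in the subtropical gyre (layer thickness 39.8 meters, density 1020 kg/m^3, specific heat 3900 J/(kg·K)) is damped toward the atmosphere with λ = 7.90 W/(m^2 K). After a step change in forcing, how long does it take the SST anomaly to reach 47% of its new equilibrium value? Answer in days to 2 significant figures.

150 days

Areal heat capacity C = ρ c_p D = 1020 × 3900 × 39.8 = 1.58×10^8 J/(m^2 K).
τ = C / λ = 1.58×10^8 / 7.90 = 2.00×10^7 s.
Fraction reached: 1 − e^(−t/τ) = 0.47 ⇒ t = −τ ln(1 − 0.47) = τ × 0.635.
t = 1.27×10^7 s = 147 days.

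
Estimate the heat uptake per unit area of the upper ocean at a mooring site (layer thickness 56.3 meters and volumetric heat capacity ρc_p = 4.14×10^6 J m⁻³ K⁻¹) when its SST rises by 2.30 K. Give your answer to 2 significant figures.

Areal heat capacity C = ρc_p × D = 4.14×10^6 × 56.3 = 2.33×10^8 J/(m²·K).
ΔQ = C ΔT = 2.33×10^8 × 2.30 = 5.36×10^8 J/m².

5.4×10^8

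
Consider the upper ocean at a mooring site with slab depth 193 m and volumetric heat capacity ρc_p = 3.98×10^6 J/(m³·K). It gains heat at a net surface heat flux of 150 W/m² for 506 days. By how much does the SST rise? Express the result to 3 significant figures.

8.54 K

Areal heat capacity C = ρc_p × D = 3.98×10^6 × 193 = 7.68×10^8 J m⁻² K⁻¹.
Net heat input Q = F Δt = 150 × (506 days × 86400 s/day) = 6.56×10^9 J/m².
ΔT = Q / C = 6.56×10^9 / 7.68×10^8 = 8.54 K.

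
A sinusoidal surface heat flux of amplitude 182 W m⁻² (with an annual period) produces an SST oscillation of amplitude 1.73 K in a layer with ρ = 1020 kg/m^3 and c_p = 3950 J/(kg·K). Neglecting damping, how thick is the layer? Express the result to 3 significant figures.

ω = 2π / 3.15×10^7 s = 1.99×10^-7 s⁻¹.
Required C = F₀ / (A ω) = 182 / (1.73 × 1.99×10^-7) = 5.28×10^8 J/(m²·K).
D = C / (ρ c_p) = 5.28×10^8 / (1020 × 3950) = 131 m.

131 m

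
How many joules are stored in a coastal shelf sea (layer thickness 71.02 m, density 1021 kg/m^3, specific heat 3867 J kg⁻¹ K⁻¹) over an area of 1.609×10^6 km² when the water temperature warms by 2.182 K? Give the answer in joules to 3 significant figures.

9.84×10^20 J

Areal heat capacity C = ρ c_p D = 1021 × 3867 × 71.02 = 2.80×10^8 J/(m^2 K).
Heat per unit area: q = C ΔT = 2.80×10^8 × 2.182 = 6.12×10^8 J/m².
Total heat: Q = q × A = 6.12×10^8 × (1.609×10^6 × 10⁶ m²) = 9.84×10^20 J.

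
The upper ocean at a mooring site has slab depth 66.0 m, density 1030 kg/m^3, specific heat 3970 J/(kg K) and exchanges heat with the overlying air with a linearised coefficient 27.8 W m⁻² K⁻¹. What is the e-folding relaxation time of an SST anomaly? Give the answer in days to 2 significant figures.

110 days

Areal heat capacity C = ρ c_p D = 1030 × 3970 × 66.0 = 2.70×10^8 J m⁻² K⁻¹.
Relaxation time τ = C / λ = 2.70×10^8 / 27.8 = 9.71×10^6 s.
In days: 9.71×10^6 s / (86400 s/day) = 112 days.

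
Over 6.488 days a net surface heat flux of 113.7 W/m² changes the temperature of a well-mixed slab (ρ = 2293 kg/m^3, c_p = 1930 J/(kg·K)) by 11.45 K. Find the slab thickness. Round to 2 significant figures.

Heat input Q = F Δt = 113.7 × 5.61×10^5 s = 6.37×10^7 J/m².
Required areal heat capacity C = Q / ΔT = 5.57×10^6 J/(m²·K).
Depth D = C / (ρ c_p) = 5.57×10^6 / (2293 × 1930) = 1.26 m.

1.3 m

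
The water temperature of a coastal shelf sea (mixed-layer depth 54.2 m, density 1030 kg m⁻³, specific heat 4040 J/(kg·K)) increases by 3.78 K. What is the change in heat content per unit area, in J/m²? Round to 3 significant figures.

Areal heat capacity C = ρ c_p D = 1030 × 4040 × 54.2 = 2.26×10^8 J/(m²·K).
ΔQ = C ΔT = 2.26×10^8 × 3.78 = 8.53×10^8 J/m².

8.53×10^8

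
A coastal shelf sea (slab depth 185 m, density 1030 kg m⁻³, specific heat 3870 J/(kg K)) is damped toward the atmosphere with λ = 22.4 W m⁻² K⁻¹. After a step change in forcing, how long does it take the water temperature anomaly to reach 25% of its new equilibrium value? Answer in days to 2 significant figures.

Areal heat capacity C = ρ c_p D = 1030 × 3870 × 185 = 7.37×10^8 J/(m²·K).
τ = C / λ = 7.37×10^8 / 22.4 = 3.29×10^7 s.
Fraction reached: 1 − e^(−t/τ) = 0.25 ⇒ t = −τ ln(1 − 0.25) = τ × 0.288.
t = 9.47×10^6 s = 110 days.

110 days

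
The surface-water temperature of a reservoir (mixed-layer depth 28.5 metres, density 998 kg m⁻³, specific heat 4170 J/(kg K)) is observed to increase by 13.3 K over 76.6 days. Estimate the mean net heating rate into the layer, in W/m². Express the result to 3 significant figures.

238

Areal heat capacity C = ρ c_p D = 998 × 4170 × 28.5 = 1.19×10^8 J/(m^2 K).
Required heat per unit area: Q = C ΔT = 1.19×10^8 × 13.3 = 1.58×10^9 J/m².
Flux F = Q / Δt = 1.58×10^9 / 6.62×10^6 s = 238 W/m².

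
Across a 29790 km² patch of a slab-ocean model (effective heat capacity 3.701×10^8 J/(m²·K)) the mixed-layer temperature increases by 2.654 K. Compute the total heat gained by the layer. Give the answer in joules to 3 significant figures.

Areal heat capacity C = 3.701×10^8 J/(m²·K) (given).
Heat per unit area: q = C ΔT = 3.70×10^8 × 2.654 = 9.82×10^8 J/m².
Total heat: Q = q × A = 9.82×10^8 × (29790 × 10⁶ m²) = 2.93×10^19 J.

2.93×10^19 J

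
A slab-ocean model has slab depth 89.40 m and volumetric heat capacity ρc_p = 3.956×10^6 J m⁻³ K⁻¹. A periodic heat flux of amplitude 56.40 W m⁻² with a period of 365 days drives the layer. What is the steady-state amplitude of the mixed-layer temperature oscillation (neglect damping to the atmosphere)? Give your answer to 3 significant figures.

0.800 K

Areal heat capacity C = ρc_p × D = 3.956×10^6 × 89.40 = 3.54×10^8 J/(m^2 K).
Angular frequency ω = 2π / T = 2π / 3.15×10^7 s = 1.99×10^-7 s⁻¹.
Cω = 3.54×10^8 × 1.99×10^-7 = 70.5 W/(m²·K).
Amplitude A = F₀ / (Cω) = 56.40 / 70.5 = 0.800 K.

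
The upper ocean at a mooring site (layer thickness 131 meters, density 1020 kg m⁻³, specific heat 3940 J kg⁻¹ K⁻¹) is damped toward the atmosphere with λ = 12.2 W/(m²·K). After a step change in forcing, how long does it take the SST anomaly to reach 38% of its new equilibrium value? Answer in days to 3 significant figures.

Areal heat capacity C = ρ c_p D = 1020 × 3940 × 131 = 5.26×10^8 J/(m^2 K).
τ = C / λ = 5.26×10^8 / 12.2 = 4.32×10^7 s.
Fraction reached: 1 − e^(−t/τ) = 0.38 ⇒ t = −τ ln(1 − 0.38) = τ × 0.478.
t = 2.06×10^7 s = 239 days.

239 days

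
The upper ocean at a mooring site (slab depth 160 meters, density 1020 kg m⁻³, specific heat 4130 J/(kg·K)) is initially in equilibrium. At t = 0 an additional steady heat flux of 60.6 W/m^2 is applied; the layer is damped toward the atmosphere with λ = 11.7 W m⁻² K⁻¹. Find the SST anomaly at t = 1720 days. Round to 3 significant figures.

4.79 K

Areal heat capacity C = ρ c_p D = 1020 × 4130 × 160 = 6.74×10^8 J/(m²·K).
τ = C / λ = 6.74×10^8 / 11.7 = 5.76×10^7 s.
Equilibrium anomaly ΔT_eq = F / λ = 60.6 / 11.7 = 5.18 K.
t = 1720 days = 1.49×10^8 s, so t/τ = 2.58.
ΔT(t) = ΔT_eq (1 − e^(−t/τ)) = 5.18 × (1 − e^−2.58) = 4.79 K.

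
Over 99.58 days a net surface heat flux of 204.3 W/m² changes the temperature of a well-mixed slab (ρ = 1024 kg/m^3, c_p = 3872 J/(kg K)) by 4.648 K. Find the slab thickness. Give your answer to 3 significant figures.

95.4 m

Heat input Q = F Δt = 204.3 × 8.60×10^6 s = 1.76×10^9 J/m².
Required areal heat capacity C = Q / ΔT = 3.78×10^8 J/(m²·K).
Depth D = C / (ρ c_p) = 3.78×10^8 / (1024 × 3872) = 95.4 m.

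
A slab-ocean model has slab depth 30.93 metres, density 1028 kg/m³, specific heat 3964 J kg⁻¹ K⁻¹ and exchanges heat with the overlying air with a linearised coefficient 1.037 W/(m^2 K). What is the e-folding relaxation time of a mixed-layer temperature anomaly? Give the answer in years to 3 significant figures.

3.85 years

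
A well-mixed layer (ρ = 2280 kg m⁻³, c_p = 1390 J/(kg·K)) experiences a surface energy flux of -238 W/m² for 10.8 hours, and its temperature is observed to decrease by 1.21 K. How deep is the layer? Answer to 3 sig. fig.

Heat input Q = F Δt = -238 × 38900 s = -9.25×10^6 J/m².
Required areal heat capacity C = Q / ΔT = 7.65×10^6 J/(m²·K).
Depth D = C / (ρ c_p) = 7.65×10^6 / (2280 × 1390) = 2.41 m.

2.41 m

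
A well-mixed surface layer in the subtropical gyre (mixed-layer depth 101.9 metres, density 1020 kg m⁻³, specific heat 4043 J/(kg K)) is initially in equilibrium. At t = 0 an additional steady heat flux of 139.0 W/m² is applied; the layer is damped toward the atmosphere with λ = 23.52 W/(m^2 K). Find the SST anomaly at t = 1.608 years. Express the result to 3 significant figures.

Areal heat capacity C = ρ c_p D = 1020 × 4043 × 101.9 = 4.20×10^8 J/(m^2 K).
τ = C / λ = 4.20×10^8 / 23.52 = 1.79×10^7 s.
Equilibrium anomaly ΔT_eq = F / λ = 139.0 / 23.52 = 5.91 K.
t = 1.608 years = 5.07×10^7 s, so t/τ = 2.84.
ΔT(t) = ΔT_eq (1 − e^(−t/τ)) = 5.91 × (1 − e^−2.84) = 5.56 K.

5.56 K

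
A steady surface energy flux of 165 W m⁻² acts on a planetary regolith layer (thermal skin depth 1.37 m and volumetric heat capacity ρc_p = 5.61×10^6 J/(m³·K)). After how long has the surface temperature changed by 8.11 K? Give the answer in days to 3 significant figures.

Areal heat capacity C = ρc_p × D = 5.61×10^6 × 1.37 = 7.69×10^6 J/(m²·K).
Time required: Δt = C ΔT / F = 7.69×10^6 × 8.11 / 165 = 3.78×10^5 s.
In days: 3.78×10^5 s / (86400 s/day) = 4.37 days.

4.37 days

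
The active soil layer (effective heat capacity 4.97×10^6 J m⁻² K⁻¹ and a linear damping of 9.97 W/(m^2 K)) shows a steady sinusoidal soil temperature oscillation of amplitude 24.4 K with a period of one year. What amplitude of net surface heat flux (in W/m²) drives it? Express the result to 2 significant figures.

Areal heat capacity C = 4.97×10^6 J m⁻² K⁻¹ (given).
ω = 2π / 3.15×10^7 s = 1.99×10^-7 s⁻¹.
√((Cω)² + λ²) = √((0.990)² + 9.97²) = 10.0 W/(m²·K).
F₀ = A × √((Cω)²+λ²) = 24.4 × 10.0 = 244 W/m².

240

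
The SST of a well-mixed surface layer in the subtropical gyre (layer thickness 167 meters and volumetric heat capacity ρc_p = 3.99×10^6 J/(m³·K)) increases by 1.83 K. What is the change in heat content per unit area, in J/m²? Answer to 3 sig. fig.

1.22×10^9

Areal heat capacity C = ρc_p × D = 3.99×10^6 × 167 = 6.66×10^8 J m⁻² K⁻¹.
ΔQ = C ΔT = 6.66×10^8 × 1.83 = 1.22×10^9 J/m².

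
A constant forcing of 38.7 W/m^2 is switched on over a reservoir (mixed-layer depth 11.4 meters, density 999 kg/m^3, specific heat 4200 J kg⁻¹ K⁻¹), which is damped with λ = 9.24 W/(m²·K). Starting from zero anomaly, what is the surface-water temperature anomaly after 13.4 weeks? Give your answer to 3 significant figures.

3.31 K

Areal heat capacity C = ρ c_p D = 999 × 4200 × 11.4 = 4.78×10^7 J/(m^2 K).
τ = C / λ = 4.78×10^7 / 9.24 = 5.18×10^6 s.
Equilibrium anomaly ΔT_eq = F / λ = 38.7 / 9.24 = 4.19 K.
t = 13.4 weeks = 8.10×10^6 s, so t/τ = 1.57.
ΔT(t) = ΔT_eq (1 − e^(−t/τ)) = 4.19 × (1 − e^−1.57) = 3.31 K.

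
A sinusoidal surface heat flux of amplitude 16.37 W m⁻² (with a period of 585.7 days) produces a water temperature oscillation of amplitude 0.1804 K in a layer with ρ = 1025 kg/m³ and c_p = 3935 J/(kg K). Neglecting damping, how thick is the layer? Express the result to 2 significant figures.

180 m

ω = 2π / 5.06×10^7 s = 1.24×10^-7 s⁻¹.
Required C = F₀ / (A ω) = 16.37 / (0.1804 × 1.24×10^-7) = 7.31×10^8 J/(m²·K).
D = C / (ρ c_p) = 7.31×10^8 / (1025 × 3935) = 181 m.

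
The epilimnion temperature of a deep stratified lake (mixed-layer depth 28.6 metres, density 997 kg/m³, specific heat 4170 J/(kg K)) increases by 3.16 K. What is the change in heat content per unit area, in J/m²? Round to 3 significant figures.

3.76×10^8

Areal heat capacity C = ρ c_p D = 997 × 4170 × 28.6 = 1.19×10^8 J/(m^2 K).
ΔQ = C ΔT = 1.19×10^8 × 3.16 = 3.76×10^8 J/m².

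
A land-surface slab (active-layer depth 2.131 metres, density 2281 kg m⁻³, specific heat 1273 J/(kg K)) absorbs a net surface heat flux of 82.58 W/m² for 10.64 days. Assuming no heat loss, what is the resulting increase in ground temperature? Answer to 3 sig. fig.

12.3 K

Areal heat capacity C = ρ c_p D = 2281 × 1273 × 2.131 = 6.19×10^6 J m⁻² K⁻¹.
Net heat input Q = F Δt = 82.58 × (10.64 days × 86400 s/day) = 7.59×10^7 J/m².
ΔT = Q / C = 7.59×10^7 / 6.19×10^6 = 12.3 K.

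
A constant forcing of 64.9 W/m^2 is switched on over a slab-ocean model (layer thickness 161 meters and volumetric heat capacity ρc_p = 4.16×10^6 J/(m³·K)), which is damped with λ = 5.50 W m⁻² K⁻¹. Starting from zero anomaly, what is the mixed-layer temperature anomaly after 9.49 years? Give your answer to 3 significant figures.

10.8 K

Areal heat capacity C = ρc_p × D = 4.16×10^6 × 161 = 6.70×10^8 J m⁻² K⁻¹.
τ = C / λ = 6.70×10^8 / 5.50 = 1.22×10^8 s.
Equilibrium anomaly ΔT_eq = F / λ = 64.9 / 5.50 = 11.8 K.
t = 9.49 years = 2.99×10^8 s, so t/τ = 2.46.
ΔT(t) = ΔT_eq (1 − e^(−t/τ)) = 11.8 × (1 − e^−2.46) = 10.8 K.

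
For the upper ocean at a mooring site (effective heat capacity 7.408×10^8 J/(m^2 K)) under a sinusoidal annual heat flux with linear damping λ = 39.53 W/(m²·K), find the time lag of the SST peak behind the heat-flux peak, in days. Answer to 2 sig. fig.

76 days

Areal heat capacity C = 7.408×10^8 J/(m^2 K) (given).
ω = 2π / 3.15×10^7 s = 1.99×10^-7 s⁻¹.
Phase lag φ = arctan(Cω/λ) = arctan(148/39.53) = 1.31 rad.
Time lag = φ / ω = 1.31 / 1.99×10^-7 = 6.57×10^6 s = 76.0 days.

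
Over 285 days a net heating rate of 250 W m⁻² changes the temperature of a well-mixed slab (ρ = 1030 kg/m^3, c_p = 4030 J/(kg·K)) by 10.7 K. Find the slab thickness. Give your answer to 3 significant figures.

139 m

Heat input Q = F Δt = 250 × 2.46×10^7 s = 6.16×10^9 J/m².
Required areal heat capacity C = Q / ΔT = 5.75×10^8 J/(m²·K).
Depth D = C / (ρ c_p) = 5.75×10^8 / (1030 × 4030) = 139 m.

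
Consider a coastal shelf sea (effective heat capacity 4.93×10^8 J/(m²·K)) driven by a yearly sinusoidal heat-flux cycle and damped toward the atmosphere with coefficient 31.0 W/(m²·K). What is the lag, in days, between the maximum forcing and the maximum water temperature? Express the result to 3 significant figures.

73.5 days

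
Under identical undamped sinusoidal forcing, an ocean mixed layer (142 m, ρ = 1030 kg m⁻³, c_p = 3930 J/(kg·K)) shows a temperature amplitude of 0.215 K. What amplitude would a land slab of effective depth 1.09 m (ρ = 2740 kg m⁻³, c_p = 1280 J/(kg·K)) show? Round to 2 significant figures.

C_ocean = 5.75×10^8 J/(m²·K); C_land = 3.82×10^6 J/(m²·K).
A ∝ 1/C ⇒ A_land = A_ocean × C_ocean/C_land = 0.215 × 150 = 32.3 K.

32 K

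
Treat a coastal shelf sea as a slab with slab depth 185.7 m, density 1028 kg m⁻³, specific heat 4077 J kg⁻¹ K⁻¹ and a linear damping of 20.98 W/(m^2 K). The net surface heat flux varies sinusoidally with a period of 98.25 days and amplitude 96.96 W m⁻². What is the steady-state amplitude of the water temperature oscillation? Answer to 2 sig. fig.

Areal heat capacity C = ρ c_p D = 1028 × 4077 × 185.7 = 7.78×10^8 J/(m^2 K).
Angular frequency ω = 2π / T = 2π / 8.49×10^6 s = 7.40×10^-7 s⁻¹.
√((Cω)² + λ²) = √((576)² + 20.98²) = 576 W/(m²·K).
Amplitude A = F₀ / √((Cω)²+λ²) = 96.96 / 576 = 0.168 K.

0.17 K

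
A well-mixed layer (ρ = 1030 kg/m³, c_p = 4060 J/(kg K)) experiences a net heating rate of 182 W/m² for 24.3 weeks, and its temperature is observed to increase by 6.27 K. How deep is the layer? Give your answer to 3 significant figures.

102 m

Heat input Q = F Δt = 182 × 1.47×10^7 s = 2.67×10^9 J/m².
Required areal heat capacity C = Q / ΔT = 4.27×10^8 J/(m²·K).
Depth D = C / (ρ c_p) = 4.27×10^8 / (1030 × 4060) = 102 m.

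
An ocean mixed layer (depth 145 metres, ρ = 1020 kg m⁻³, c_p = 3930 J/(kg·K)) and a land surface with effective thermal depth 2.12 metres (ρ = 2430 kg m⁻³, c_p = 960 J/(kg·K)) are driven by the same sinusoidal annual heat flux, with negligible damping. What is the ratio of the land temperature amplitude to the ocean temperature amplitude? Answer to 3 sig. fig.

118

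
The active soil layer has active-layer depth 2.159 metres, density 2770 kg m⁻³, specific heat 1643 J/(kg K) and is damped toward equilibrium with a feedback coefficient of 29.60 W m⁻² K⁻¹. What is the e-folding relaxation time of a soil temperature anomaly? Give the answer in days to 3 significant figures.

Areal heat capacity C = ρ c_p D = 2770 × 1643 × 2.159 = 9.83×10^6 J/(m^2 K).
Relaxation time τ = C / λ = 9.83×10^6 / 29.60 = 3.32×10^5 s.
In days: 3.32×10^5 s / (86400 s/day) = 3.84 days.

3.84 days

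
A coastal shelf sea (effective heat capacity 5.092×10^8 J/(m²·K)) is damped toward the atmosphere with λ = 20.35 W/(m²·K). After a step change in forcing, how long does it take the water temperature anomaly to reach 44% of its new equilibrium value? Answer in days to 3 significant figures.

168 days

Areal heat capacity C = 5.092×10^8 J/(m²·K) (given).
τ = C / λ = 5.09×10^8 / 20.35 = 2.50×10^7 s.
Fraction reached: 1 − e^(−t/τ) = 0.44 ⇒ t = −τ ln(1 − 0.44) = τ × 0.580.
t = 1.45×10^7 s = 168 days.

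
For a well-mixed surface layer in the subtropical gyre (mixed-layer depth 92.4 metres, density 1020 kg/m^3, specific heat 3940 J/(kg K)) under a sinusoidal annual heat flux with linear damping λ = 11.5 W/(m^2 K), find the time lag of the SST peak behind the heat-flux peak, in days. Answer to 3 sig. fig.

Areal heat capacity C = ρ c_p D = 1020 × 3940 × 92.4 = 3.71×10^8 J m⁻² K⁻¹.
ω = 2π / 3.15×10^7 s = 1.99×10^-7 s⁻¹.
Phase lag φ = arctan(Cω/λ) = arctan(74.0/11.5) = 1.42 rad.
Time lag = φ / ω = 1.42 / 1.99×10^-7 = 7.11×10^6 s = 82.3 days.

82.3 days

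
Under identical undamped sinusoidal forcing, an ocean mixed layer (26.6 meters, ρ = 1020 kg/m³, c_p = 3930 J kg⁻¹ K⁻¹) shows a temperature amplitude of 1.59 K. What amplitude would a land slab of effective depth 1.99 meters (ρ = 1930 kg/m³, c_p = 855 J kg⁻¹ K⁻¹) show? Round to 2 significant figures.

52 K

C_ocean = 1.07×10^8 J/(m²·K); C_land = 3.28×10^6 J/(m²·K).
A ∝ 1/C ⇒ A_land = A_ocean × C_ocean/C_land = 1.59 × 32.5 = 51.6 K.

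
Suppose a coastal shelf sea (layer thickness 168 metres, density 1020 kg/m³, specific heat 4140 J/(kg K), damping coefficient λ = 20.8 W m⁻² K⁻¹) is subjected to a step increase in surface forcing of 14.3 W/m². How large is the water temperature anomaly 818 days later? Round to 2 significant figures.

Areal heat capacity C = ρ c_p D = 1020 × 4140 × 168 = 7.09×10^8 J m⁻² K⁻¹.
τ = C / λ = 7.09×10^8 / 20.8 = 3.41×10^7 s.
Equilibrium anomaly ΔT_eq = F / λ = 14.3 / 20.8 = 0.688 K.
t = 818 days = 7.07×10^7 s, so t/τ = 2.07.
ΔT(t) = ΔT_eq (1 − e^(−t/τ)) = 0.688 × (1 − e^−2.07) = 0.601 K.

0.60 K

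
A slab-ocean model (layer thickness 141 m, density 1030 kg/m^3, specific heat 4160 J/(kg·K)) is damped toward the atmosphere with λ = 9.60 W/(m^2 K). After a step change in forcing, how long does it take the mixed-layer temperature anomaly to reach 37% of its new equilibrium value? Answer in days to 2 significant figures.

340 days

Areal heat capacity C = ρ c_p D = 1030 × 4160 × 141 = 6.04×10^8 J/(m²·K).
τ = C / λ = 6.04×10^8 / 9.60 = 6.29×10^7 s.
Fraction reached: 1 − e^(−t/τ) = 0.37 ⇒ t = −τ ln(1 − 0.37) = τ × 0.462.
t = 2.91×10^7 s = 337 days.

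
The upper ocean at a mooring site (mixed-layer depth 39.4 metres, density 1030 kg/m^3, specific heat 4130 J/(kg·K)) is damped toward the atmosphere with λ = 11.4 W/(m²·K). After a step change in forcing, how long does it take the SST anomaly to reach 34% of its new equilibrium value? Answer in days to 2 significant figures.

Areal heat capacity C = ρ c_p D = 1030 × 4130 × 39.4 = 1.68×10^8 J m⁻² K⁻¹.
τ = C / λ = 1.68×10^8 / 11.4 = 1.47×10^7 s.
Fraction reached: 1 − e^(−t/τ) = 0.34 ⇒ t = −τ ln(1 − 0.34) = τ × 0.416.
t = 6.11×10^6 s = 70.7 days.

71 days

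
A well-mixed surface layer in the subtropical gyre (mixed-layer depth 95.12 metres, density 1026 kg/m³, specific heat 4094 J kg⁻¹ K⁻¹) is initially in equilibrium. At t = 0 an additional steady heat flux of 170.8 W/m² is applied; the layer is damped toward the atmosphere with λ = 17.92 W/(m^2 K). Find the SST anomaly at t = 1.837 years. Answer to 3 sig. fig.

Areal heat capacity C = ρ c_p D = 1026 × 4094 × 95.12 = 4.00×10^8 J/(m²·K).
τ = C / λ = 4.00×10^8 / 17.92 = 2.23×10^7 s.
Equilibrium anomaly ΔT_eq = F / λ = 170.8 / 17.92 = 9.53 K.
t = 1.837 years = 5.80×10^7 s, so t/τ = 2.60.
ΔT(t) = ΔT_eq (1 − e^(−t/τ)) = 9.53 × (1 − e^−2.60) = 8.82 K.

8.82 K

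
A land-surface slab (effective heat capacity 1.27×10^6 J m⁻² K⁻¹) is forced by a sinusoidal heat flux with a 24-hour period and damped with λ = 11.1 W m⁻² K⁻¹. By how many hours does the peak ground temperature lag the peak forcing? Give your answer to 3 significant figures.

5.54 hours

Areal heat capacity C = 1.27×10^6 J m⁻² K⁻¹ (given).
ω = 2π / 86400 s = 7.27×10^-5 s⁻¹.
Phase lag φ = arctan(Cω/λ) = arctan(92.4/11.1) = 1.45 rad.
Time lag = φ / ω = 1.45 / 7.27×10^-5 = 20000 s = 5.54 hours.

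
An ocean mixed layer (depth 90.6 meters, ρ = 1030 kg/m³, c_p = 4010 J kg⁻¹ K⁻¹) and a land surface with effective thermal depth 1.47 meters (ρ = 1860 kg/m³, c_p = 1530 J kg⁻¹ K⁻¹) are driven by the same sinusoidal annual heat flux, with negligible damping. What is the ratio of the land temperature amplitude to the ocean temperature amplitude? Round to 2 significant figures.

89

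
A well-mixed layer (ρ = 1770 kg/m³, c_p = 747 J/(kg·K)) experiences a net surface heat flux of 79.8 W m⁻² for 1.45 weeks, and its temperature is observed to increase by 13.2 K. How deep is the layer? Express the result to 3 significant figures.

4.01 m

Heat input Q = F Δt = 79.8 × 8.77×10^5 s = 7.00×10^7 J/m².
Required areal heat capacity C = Q / ΔT = 5.30×10^6 J/(m²·K).
Depth D = C / (ρ c_p) = 5.30×10^6 / (1770 × 747) = 4.01 m.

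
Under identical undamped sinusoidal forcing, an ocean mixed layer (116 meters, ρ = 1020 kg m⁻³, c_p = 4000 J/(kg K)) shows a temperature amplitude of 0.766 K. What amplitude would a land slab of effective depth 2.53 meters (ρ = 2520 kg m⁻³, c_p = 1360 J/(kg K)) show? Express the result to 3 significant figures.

C_ocean = 4.73×10^8 J/(m²·K); C_land = 8.67×10^6 J/(m²·K).
A ∝ 1/C ⇒ A_land = A_ocean × C_ocean/C_land = 0.766 × 54.6 = 41.8 K.

41.8 K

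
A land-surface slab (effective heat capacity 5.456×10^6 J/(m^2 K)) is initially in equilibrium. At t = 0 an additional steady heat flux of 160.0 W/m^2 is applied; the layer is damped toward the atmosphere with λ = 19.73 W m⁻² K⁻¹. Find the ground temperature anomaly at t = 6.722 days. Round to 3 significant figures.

Areal heat capacity C = 5.456×10^6 J/(m^2 K) (given).
τ = C / λ = 5.46×10^6 / 19.73 = 2.77×10^5 s.
Equilibrium anomaly ΔT_eq = F / λ = 160.0 / 19.73 = 8.11 K.
t = 6.722 days = 5.81×10^5 s, so t/τ = 2.10.
ΔT(t) = ΔT_eq (1 − e^(−t/τ)) = 8.11 × (1 − e^−2.10) = 7.12 K.

7.12 K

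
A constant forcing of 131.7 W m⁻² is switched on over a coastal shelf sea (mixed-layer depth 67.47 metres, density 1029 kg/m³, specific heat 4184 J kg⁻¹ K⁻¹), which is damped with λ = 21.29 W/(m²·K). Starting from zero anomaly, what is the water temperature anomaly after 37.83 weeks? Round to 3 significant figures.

Areal heat capacity C = ρ c_p D = 1029 × 4184 × 67.47 = 2.90×10^8 J/(m^2 K).
τ = C / λ = 2.90×10^8 / 21.29 = 1.36×10^7 s.
Equilibrium anomaly ΔT_eq = F / λ = 131.7 / 21.29 = 6.19 K.
t = 37.83 weeks = 2.29×10^7 s, so t/τ = 1.68.
ΔT(t) = ΔT_eq (1 − e^(−t/τ)) = 6.19 × (1 − e^−1.68) = 5.03 K.

5.03 K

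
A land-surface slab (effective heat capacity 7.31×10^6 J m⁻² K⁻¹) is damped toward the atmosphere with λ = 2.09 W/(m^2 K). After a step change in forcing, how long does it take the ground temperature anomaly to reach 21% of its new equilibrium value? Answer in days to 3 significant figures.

9.54 days

Areal heat capacity C = 7.31×10^6 J m⁻² K⁻¹ (given).
τ = C / λ = 7.31×10^6 / 2.09 = 3.50×10^6 s.
Fraction reached: 1 − e^(−t/τ) = 0.21 ⇒ t = −τ ln(1 − 0.21) = τ × 0.236.
t = 8.24×10^5 s = 9.54 days.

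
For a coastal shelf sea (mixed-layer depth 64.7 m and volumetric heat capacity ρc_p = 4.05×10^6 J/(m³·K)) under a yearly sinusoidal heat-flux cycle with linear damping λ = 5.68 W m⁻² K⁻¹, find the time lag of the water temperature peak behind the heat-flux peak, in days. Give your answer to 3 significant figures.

Areal heat capacity C = ρc_p × D = 4.05×10^6 × 64.7 = 2.62×10^8 J/(m^2 K).
ω = 2π / 3.15×10^7 s = 1.99×10^-7 s⁻¹.
Phase lag φ = arctan(Cω/λ) = arctan(52.2/5.68) = 1.46 rad.
Time lag = φ / ω = 1.46 / 1.99×10^-7 = 7.34×10^6 s = 85.0 days.

85.0 days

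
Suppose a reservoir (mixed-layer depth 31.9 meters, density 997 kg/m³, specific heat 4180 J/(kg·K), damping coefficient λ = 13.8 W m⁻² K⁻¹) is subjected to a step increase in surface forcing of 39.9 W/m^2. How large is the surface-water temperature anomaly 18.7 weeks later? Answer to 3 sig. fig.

2.00 K

Areal heat capacity C = ρ c_p D = 997 × 4180 × 31.9 = 1.33×10^8 J/(m^2 K).
τ = C / λ = 1.33×10^8 / 13.8 = 9.63×10^6 s.
Equilibrium anomaly ΔT_eq = F / λ = 39.9 / 13.8 = 2.89 K.
t = 18.7 weeks = 1.13×10^7 s, so t/τ = 1.17.
ΔT(t) = ΔT_eq (1 − e^(−t/τ)) = 2.89 × (1 − e^−1.17) = 2.00 K.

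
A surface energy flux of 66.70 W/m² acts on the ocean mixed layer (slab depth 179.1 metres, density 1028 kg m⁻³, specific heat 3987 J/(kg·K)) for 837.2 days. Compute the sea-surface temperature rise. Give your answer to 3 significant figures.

6.57 K

Areal heat capacity C = ρ c_p D = 1028 × 3987 × 179.1 = 7.34×10^8 J/(m^2 K).
Net heat input Q = F Δt = 66.70 × (837.2 days × 86400 s/day) = 4.82×10^9 J/m².
ΔT = Q / C = 4.82×10^9 / 7.34×10^8 = 6.57 K.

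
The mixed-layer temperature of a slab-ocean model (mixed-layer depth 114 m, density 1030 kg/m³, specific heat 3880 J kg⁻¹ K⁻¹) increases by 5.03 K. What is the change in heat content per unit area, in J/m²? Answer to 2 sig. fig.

Areal heat capacity C = ρ c_p D = 1030 × 3880 × 114 = 4.56×10^8 J/(m²·K).
ΔQ = C ΔT = 4.56×10^8 × 5.03 = 2.29×10^9 J/m².

2.3×10^9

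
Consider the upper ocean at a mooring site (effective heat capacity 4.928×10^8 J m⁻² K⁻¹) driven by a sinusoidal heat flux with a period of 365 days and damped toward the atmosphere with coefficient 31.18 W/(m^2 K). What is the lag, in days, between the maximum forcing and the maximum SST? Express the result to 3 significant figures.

Areal heat capacity C = 4.928×10^8 J m⁻² K⁻¹ (given).
ω = 2π / 3.15×10^7 s = 1.99×10^-7 s⁻¹.
Phase lag φ = arctan(Cω/λ) = arctan(98.2/31.18) = 1.26 rad.
Time lag = φ / ω = 1.26 / 1.99×10^-7 = 6.34×10^6 s = 73.4 days.

73.4 days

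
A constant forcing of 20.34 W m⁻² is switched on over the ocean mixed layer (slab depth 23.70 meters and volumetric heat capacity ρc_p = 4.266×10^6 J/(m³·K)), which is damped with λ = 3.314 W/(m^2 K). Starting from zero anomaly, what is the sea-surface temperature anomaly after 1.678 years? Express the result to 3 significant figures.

5.06 K

Areal heat capacity C = ρc_p × D = 4.266×10^6 × 23.70 = 1.01×10^8 J/(m²·K).
τ = C / λ = 1.01×10^8 / 3.314 = 3.05×10^7 s.
Equilibrium anomaly ΔT_eq = F / λ = 20.34 / 3.314 = 6.14 K.
t = 1.678 years = 5.30×10^7 s, so t/τ = 1.74.
ΔT(t) = ΔT_eq (1 − e^(−t/τ)) = 6.14 × (1 − e^−1.74) = 5.06 K.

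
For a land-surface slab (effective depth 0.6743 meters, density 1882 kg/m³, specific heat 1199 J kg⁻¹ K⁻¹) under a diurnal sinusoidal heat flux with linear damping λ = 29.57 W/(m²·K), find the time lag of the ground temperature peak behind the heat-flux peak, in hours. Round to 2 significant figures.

5.0 hours

Areal heat capacity C = ρ c_p D = 1882 × 1199 × 0.6743 = 1.52×10^6 J m⁻² K⁻¹.
ω = 2π / 86400 s = 7.27×10^-5 s⁻¹.
Phase lag φ = arctan(Cω/λ) = arctan(111/29.57) = 1.31 rad.
Time lag = φ / ω = 1.31 / 7.27×10^-5 = 18000 s = 5.00 hours.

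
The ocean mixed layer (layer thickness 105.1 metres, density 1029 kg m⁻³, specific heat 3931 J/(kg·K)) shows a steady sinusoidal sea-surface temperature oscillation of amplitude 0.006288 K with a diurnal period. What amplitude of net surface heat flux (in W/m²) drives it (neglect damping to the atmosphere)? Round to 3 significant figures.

Areal heat capacity C = ρ c_p D = 1029 × 3931 × 105.1 = 4.25×10^8 J/(m²·K).
ω = 2π / 86400 s = 7.27×10^-5 s⁻¹.
Cω = 4.25×10^8 × 7.27×10^-5 = 30900 W/(m²·K).
F₀ = A × Cω = 0.006288 × 30900 = 194 W/m².

194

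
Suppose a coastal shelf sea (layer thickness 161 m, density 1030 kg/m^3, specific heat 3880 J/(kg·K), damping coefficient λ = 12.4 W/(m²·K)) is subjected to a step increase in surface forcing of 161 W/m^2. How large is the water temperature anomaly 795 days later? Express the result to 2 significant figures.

Areal heat capacity C = ρ c_p D = 1030 × 3880 × 161 = 6.43×10^8 J/(m^2 K).
τ = C / λ = 6.43×10^8 / 12.4 = 5.19×10^7 s.
Equilibrium anomaly ΔT_eq = F / λ = 161 / 12.4 = 13.0 K.
t = 795 days = 6.87×10^7 s, so t/τ = 1.32.
ΔT(t) = ΔT_eq (1 − e^(−t/τ)) = 13.0 × (1 − e^−1.32) = 9.53 K.

9.5 K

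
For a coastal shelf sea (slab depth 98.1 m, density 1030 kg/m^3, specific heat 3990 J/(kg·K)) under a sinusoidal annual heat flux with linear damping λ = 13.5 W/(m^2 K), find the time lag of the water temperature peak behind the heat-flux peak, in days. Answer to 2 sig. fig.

Areal heat capacity C = ρ c_p D = 1030 × 3990 × 98.1 = 4.03×10^8 J/(m^2 K).
ω = 2π / 3.15×10^7 s = 1.99×10^-7 s⁻¹.
Phase lag φ = arctan(Cω/λ) = arctan(80.3/13.5) = 1.40 rad.
Time lag = φ / ω = 1.40 / 1.99×10^-7 = 7.05×10^6 s = 81.6 days.

82 days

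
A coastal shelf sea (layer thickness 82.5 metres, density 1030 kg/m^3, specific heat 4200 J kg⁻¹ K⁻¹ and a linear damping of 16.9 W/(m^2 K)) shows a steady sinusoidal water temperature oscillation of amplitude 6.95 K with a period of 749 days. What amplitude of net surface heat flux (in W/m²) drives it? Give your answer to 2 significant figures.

Areal heat capacity C = ρ c_p D = 1030 × 4200 × 82.5 = 3.57×10^8 J/(m^2 K).
ω = 2π / 6.47×10^7 s = 9.71×10^-8 s⁻¹.
√((Cω)² + λ²) = √((34.7)² + 16.9²) = 38.6 W/(m²·K).
F₀ = A × √((Cω)²+λ²) = 6.95 × 38.6 = 268 W/m².

270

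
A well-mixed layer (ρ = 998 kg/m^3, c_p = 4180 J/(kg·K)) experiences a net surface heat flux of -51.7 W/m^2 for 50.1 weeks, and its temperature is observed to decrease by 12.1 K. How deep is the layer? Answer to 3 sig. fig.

31.0 m

Heat input Q = F Δt = -51.7 × 3.03×10^7 s = -1.57×10^9 J/m².
Required areal heat capacity C = Q / ΔT = 1.29×10^8 J/(m²·K).
Depth D = C / (ρ c_p) = 1.29×10^8 / (998 × 4180) = 31.0 m.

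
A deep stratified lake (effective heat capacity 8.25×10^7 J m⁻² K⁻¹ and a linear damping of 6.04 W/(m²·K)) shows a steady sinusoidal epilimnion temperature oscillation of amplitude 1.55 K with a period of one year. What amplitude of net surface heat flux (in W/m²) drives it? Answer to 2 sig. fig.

27

Areal heat capacity C = 8.25×10^7 J m⁻² K⁻¹ (given).
ω = 2π / 3.15×10^7 s = 1.99×10^-7 s⁻¹.
√((Cω)² + λ²) = √((16.4)² + 6.04²) = 17.5 W/(m²·K).
F₀ = A × √((Cω)²+λ²) = 1.55 × 17.5 = 27.1 W/m².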